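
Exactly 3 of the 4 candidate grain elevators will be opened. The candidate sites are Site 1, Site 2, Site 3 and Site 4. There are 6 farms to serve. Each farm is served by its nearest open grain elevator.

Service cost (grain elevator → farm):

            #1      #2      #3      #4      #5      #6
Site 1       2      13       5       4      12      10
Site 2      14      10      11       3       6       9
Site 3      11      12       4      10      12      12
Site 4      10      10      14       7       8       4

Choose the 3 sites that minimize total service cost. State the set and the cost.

Choose Site 1, Site 2 and Site 4; total service cost 30.

With exactly 3 open, each farm uses its cheapest among the chosen.
{Site 1, Site 2, Site 4}: #1→Site 1 2, #2→Site 2 10, #3→Site 1 5, #4→Site 2 3, #5→Site 2 6, #6→Site 4 4. Service cost 30.
{Site 1, Site 3, Site 4}: service cost 32
{Site 1, Site 2, Site 3}: service cost 34
Among all 4 size-3 choices, {Site 1, Site 2, Site 4} is lowest.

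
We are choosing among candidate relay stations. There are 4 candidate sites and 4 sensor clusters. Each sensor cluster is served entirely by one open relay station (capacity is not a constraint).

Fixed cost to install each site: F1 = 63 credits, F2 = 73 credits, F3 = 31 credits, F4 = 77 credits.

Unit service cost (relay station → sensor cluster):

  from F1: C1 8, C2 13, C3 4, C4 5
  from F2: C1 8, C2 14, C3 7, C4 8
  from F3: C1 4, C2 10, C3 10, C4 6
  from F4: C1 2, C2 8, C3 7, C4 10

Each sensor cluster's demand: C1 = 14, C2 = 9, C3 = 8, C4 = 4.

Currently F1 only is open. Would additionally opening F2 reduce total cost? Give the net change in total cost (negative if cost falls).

Current service cost with {F1}: 281.
Adding F2: each sensor cluster re-picks its cheapest; new service cost 281, saving 0.
Extra fixed cost: 73. Net change = 73 − 0 = 73.
(Totals: 344 → 417.)

No — net change +73 (cost rises by 73).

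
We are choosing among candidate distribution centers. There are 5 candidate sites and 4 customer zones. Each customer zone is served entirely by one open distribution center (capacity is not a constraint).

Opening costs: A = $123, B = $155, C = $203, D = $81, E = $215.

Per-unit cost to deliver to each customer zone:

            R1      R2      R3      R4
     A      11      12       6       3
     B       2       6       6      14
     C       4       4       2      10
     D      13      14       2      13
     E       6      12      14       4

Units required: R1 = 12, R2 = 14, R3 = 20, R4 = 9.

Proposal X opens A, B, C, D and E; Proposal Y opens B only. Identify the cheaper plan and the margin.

Proposal Y is cheaper by 415.

Proposal X: {A, B, C, D, E}: R1→B 2·12=24, R2→C 4·14=56, R3→C 2·20=40, R4→A 3·9=27. Service 147; fixed 777; total 924.
Proposal Y: {B}: R1→B 2·12=24, R2→B 6·14=84, R3→B 6·20=120, R4→B 14·9=126. Service 354; fixed 155; total 509.
Difference: |924 − 509| = 415.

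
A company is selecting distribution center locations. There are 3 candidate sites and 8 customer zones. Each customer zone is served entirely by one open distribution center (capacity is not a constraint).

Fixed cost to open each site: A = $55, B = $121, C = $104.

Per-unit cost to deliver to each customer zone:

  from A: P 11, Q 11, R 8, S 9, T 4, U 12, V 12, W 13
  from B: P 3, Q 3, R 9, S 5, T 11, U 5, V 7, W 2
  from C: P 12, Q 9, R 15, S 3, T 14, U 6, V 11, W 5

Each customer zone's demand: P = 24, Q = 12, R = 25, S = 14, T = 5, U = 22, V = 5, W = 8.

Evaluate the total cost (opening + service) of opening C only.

Total cost: 1214

Each customer zone is assigned to its cheapest site among the open ones.
{C}: P→C 12·24=288, Q→C 9·12=108, R→C 15·25=375, S→C 3·14=42, T→C 14·5=70, U→C 6·22=132, V→C 11·5=55, W→C 5·8=40. Service 1110; fixed 104; total 1214.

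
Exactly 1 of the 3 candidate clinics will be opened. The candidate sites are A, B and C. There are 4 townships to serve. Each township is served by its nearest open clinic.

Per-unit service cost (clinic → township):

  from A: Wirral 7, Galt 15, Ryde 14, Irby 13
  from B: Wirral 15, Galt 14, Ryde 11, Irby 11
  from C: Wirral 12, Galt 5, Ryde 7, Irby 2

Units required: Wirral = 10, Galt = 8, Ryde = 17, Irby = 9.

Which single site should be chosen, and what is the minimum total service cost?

With exactly 1 open, each township uses its cheapest among the chosen.
{C}: Wirral→C 12·10=120, Galt→C 5·8=40, Ryde→C 7·17=119, Irby→C 2·9=18. Service cost 297.
{A}: service cost 545
{B}: service cost 548
Among all 3 size-1 choices, {C} is lowest.

Choose C only; total service cost 297.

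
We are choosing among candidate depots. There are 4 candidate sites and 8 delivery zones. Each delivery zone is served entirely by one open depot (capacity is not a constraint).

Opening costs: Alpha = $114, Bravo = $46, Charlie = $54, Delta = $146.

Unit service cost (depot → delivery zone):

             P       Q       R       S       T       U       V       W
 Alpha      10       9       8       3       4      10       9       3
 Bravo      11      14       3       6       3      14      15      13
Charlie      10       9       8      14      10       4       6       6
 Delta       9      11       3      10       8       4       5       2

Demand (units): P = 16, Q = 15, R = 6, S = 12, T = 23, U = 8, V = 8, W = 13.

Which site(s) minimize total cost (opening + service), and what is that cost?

For any fixed open set, each delivery zone goes to its cheapest open site; total = fixed + service.
{Bravo, Charlie}: P→Charlie 10·16=160, Q→Charlie 9·15=135, R→Bravo 3·6=18, S→Bravo 6·12=72, T→Bravo 3·23=69, U→Charlie 4·8=32, V→Charlie 6·8=48, W→Charlie 6·13=78. Service 612; fixed 100; total 712.
{Alpha, Bravo, Charlie}: P→Alpha 10·16=160, Q→Alpha 9·15=135, R→Bravo 3·6=18, S→Alpha 3·12=36, T→Bravo 3·23=69, U→Charlie 4·8=32, V→Charlie 6·8=48, W→Alpha 3·13=39. Service 537; fixed 214; total 751.
{Alpha, Charlie}: service 590 + fixed 168 = 758
{Alpha, Bravo, Charlie, Delta}: P→Delta 9·16=144, Q→Alpha 9·15=135, R→Bravo 3·6=18, S→Alpha 3·12=36, T→Bravo 3·23=69, U→Charlie 4·8=32, V→Delta 5·8=40, W→Delta 2·13=26. Service 500; fixed 360; total 860.
(All 15 nonempty subsets were checked; Bravo and Charlie is lowest.)

Open Bravo and Charlie; minimum total cost 712.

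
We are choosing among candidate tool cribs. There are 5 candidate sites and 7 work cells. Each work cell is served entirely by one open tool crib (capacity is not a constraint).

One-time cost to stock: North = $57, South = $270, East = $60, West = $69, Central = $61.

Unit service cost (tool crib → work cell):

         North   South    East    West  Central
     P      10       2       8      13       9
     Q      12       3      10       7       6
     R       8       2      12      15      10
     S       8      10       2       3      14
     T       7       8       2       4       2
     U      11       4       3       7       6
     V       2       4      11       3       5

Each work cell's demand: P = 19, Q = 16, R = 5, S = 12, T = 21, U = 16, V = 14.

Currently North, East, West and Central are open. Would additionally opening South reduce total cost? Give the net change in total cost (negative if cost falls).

No — net change +78 (cost rises by 78).

Current service cost with {North, East, West, Central}: 430.
Adding South: each work cell re-picks its cheapest; new service cost 238, saving 192.
Extra fixed cost: 270. Net change = 270 − 192 = 78.
(Totals: 677 → 755.)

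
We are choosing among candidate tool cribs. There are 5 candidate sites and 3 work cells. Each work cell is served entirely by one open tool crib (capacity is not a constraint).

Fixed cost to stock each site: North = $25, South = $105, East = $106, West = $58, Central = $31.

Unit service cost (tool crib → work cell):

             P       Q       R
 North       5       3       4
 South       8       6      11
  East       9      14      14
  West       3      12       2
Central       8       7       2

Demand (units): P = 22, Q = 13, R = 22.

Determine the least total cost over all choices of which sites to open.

For any fixed open set, each work cell goes to its cheapest open site; total = fixed + service.
{North, West}: P→West 3·22=66, Q→North 3·13=39, R→West 2·22=44. Service 149; fixed 83; total 232.
{North, Central}: P→North 5·22=110, Q→North 3·13=39, R→Central 2·22=44. Service 193; fixed 56; total 249.
{North}: P→North 5·22=110, Q→North 3·13=39, R→North 4·22=88. Service 237; fixed 25; total 262.
{North, South, East, West, Central}: service 149 + fixed 325 = 474
No other subset beats 232.

Minimum total cost: 232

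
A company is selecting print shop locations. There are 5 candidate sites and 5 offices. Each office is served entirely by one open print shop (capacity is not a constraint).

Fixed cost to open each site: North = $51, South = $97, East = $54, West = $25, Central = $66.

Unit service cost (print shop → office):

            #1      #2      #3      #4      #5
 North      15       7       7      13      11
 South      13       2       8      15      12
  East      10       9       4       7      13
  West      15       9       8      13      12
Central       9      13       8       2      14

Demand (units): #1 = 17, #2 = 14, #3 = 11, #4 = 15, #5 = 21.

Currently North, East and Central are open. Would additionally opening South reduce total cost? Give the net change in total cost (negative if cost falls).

Current service cost with {North, East, Central}: 556.
Adding South: each office re-picks its cheapest; new service cost 486, saving 70.
Extra fixed cost: 97. Net change = 97 − 70 = 27.
(Totals: 727 → 754.)

No — net change +27 (cost rises by 27).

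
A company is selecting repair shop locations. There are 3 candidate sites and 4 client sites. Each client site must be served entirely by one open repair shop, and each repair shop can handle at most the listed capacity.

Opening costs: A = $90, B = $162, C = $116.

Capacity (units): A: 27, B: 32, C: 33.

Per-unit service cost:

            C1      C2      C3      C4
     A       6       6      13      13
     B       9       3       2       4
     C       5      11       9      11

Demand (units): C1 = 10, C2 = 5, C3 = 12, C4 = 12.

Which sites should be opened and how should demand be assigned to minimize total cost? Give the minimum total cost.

Minimum total cost: 399

Open {A, B}: C1→A 6·10=60, C2→B 3·5=15, C3→B 2·12=24, C4→B 4·12=48.
Loads: A carries 10/27, B carries 29/32. Service 147; fixed 252; total 399.
Next best feasible plan costs 414.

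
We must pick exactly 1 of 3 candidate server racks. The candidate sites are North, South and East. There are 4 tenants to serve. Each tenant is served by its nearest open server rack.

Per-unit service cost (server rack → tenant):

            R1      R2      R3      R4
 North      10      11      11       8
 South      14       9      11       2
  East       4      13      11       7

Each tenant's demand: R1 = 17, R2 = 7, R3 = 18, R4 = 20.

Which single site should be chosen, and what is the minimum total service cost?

Choose East only; total service cost 497.

With exactly 1 open, each tenant uses its cheapest among the chosen.
{East}: R1→East 4·17=68, R2→East 13·7=91, R3→East 11·18=198, R4→East 7·20=140. Service cost 497.
{South}: service cost 539
{North}: service cost 605
Among all 3 size-1 choices, {East} is lowest.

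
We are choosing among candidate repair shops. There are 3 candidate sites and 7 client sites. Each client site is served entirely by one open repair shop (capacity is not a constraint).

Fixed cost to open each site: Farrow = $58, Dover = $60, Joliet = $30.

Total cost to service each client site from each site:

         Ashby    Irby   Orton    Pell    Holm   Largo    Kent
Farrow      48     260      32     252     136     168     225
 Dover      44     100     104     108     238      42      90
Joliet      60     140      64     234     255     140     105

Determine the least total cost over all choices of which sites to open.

Minimum total cost: 670

For any fixed open set, each client site goes to its cheapest open site; total = fixed + service.
{Farrow, Dover}: Ashby→Dover 44, Irby→Dover 100, Orton→Farrow 32, Pell→Dover 108, Holm→Farrow 136, Largo→Dover 42, Kent→Dover 90. Service 552; fixed 118; total 670.
{Farrow, Dover, Joliet}: Ashby→Dover 44, Irby→Dover 100, Orton→Farrow 32, Pell→Dover 108, Holm→Farrow 136, Largo→Dover 42, Kent→Dover 90. Service 552; fixed 148; total 700.
{Dover, Joliet}: service 686 + fixed 90 = 776
{Joliet}: Ashby→Joliet 60, Irby→Joliet 140, Orton→Joliet 64, Pell→Joliet 234, Holm→Joliet 255, Largo→Joliet 140, Kent→Joliet 105. Service 998; fixed 30; total 1028.
No other subset beats 670.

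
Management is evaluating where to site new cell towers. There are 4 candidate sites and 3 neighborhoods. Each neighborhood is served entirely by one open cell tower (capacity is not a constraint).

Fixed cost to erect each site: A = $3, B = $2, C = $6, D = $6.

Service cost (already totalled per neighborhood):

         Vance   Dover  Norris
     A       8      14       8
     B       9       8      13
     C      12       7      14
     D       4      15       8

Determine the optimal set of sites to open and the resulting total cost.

For any fixed open set, each neighborhood goes to its cheapest open site; total = fixed + service.
{B, D}: Vance→D 4, Dover→B 8, Norris→D 8. Service 20; fixed 8; total 28.
{A, B}: service 24 + fixed 5 = 29
{A, B, D}: Vance→D 4, Dover→B 8, Norris→A 8. Service 20; fixed 11; total 31.
{A, B, C, D}: Vance→D 4, Dover→C 7, Norris→A 8. Service 19; fixed 17; total 36.
No other subset beats 28.

Open B and D; minimum total cost 28.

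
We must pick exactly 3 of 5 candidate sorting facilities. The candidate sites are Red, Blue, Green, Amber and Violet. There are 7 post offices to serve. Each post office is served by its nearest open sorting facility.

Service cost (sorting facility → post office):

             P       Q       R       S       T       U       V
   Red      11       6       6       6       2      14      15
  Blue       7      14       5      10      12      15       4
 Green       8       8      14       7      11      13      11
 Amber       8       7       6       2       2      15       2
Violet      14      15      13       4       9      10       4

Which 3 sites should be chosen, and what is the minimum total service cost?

Choose Blue, Amber and Violet; total service cost 35.

With exactly 3 open, each post office uses its cheapest among the chosen.
{Blue, Amber, Violet}: P→Blue 7, Q→Amber 7, R→Blue 5, S→Amber 2, T→Amber 2, U→Violet 10, V→Amber 2. Service cost 35.
{Red, Amber, Violet}: service cost 36
{Green, Amber, Violet}: service cost 37
Among all 10 size-3 choices, {Blue, Amber, Violet} is lowest.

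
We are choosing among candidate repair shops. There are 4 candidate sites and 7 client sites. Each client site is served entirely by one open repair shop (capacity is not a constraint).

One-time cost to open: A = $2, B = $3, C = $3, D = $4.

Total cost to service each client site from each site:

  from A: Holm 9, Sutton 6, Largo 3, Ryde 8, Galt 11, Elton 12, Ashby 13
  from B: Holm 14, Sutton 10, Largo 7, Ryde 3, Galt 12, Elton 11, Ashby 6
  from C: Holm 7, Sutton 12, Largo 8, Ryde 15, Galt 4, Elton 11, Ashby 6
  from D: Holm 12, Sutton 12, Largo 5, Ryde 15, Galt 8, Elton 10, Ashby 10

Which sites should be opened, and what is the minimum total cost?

Open A, B and C; minimum total cost 48.

For any fixed open set, each client site goes to its cheapest open site; total = fixed + service.
{A, B, C}: Holm→C 7, Sutton→A 6, Largo→A 3, Ryde→B 3, Galt→C 4, Elton→B 11, Ashby→B 6. Service 40; fixed 8; total 48.
{A, C}: service 45 + fixed 5 = 50
{A, B, C, D}: service 39 + fixed 12 = 51
{A}: service 62 + fixed 2 = 64
No other subset beats 48.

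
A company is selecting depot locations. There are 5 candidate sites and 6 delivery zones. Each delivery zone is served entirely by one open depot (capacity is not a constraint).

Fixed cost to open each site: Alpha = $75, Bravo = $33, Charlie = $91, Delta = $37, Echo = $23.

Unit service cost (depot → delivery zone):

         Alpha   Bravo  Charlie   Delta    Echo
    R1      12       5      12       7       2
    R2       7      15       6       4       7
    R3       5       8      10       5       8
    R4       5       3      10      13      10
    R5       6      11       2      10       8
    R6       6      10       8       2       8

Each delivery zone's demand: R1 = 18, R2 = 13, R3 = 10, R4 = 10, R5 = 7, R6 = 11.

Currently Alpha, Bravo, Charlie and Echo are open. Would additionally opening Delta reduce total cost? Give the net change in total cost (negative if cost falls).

Current service cost with {Alpha, Bravo, Charlie, Echo}: 274.
Adding Delta: each delivery zone re-picks its cheapest; new service cost 204, saving 70.
Extra fixed cost: 37. Net change = 37 − 70 = -33.
(Totals: 496 → 463.)

Yes — net change −33 (cost falls by 33).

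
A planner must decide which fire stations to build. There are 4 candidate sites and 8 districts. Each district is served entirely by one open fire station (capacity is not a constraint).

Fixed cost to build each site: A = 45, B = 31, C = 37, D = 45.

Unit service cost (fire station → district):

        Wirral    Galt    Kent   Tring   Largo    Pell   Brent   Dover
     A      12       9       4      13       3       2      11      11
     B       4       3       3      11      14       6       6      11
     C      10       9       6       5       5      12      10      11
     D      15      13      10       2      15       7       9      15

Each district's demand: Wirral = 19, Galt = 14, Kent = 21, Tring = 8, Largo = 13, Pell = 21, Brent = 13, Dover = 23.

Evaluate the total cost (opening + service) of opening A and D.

Each district is assigned to its cheapest site among the open ones.
{A, D}: Wirral→A 12·19=228, Galt→A 9·14=126, Kent→A 4·21=84, Tring→D 2·8=16, Largo→A 3·13=39, Pell→A 2·21=42, Brent→D 9·13=117, Dover→A 11·23=253. Service 905; fixed 90; total 995.

Total cost: 995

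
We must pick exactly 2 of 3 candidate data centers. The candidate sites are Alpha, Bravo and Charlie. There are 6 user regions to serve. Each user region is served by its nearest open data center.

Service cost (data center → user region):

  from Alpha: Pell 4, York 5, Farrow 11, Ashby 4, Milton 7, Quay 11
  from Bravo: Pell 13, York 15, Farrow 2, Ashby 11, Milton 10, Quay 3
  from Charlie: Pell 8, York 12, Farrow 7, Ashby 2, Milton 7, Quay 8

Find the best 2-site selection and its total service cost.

Choose Alpha and Bravo; total service cost 25.

With exactly 2 open, each user region uses its cheapest among the chosen.
{Alpha, Bravo}: Pell→Alpha 4, York→Alpha 5, Farrow→Bravo 2, Ashby→Alpha 4, Milton→Alpha 7, Quay→Bravo 3. Service cost 25.
{Alpha, Charlie}: service cost 33
{Bravo, Charlie}: service cost 34
Among all 3 size-2 choices, {Alpha, Bravo} is lowest.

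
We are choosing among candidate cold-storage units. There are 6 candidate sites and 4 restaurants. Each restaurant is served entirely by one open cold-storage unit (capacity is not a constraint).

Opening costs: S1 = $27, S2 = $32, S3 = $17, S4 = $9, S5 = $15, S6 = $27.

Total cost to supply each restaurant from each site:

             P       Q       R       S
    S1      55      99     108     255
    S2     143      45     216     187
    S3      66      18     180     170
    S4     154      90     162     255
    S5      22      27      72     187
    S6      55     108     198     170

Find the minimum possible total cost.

Minimum total cost: 314

For any fixed open set, each restaurant goes to its cheapest open site; total = fixed + service.
{S3, S5}: P→S5 22, Q→S3 18, R→S5 72, S→S3 170. Service 282; fixed 32; total 314.
{S3, S4, S5}: P→S5 22, Q→S3 18, R→S5 72, S→S3 170. Service 282; fixed 41; total 323.
{S5}: service 308 + fixed 15 = 323
{S1, S2, S3, S4, S5, S6}: service 282 + fixed 127 = 409
No other subset beats 314.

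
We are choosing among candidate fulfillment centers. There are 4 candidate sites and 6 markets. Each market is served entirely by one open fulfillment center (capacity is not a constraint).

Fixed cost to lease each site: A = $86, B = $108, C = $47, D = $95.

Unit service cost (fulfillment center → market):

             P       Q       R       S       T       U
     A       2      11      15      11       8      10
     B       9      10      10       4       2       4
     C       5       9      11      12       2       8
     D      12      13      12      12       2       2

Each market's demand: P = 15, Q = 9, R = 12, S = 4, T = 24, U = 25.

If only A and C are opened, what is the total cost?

Each market is assigned to its cheapest site among the open ones.
{A, C}: P→A 2·15=30, Q→C 9·9=81, R→C 11·12=132, S→A 11·4=44, T→C 2·24=48, U→C 8·25=200. Service 535; fixed 133; total 668.

Total cost: 668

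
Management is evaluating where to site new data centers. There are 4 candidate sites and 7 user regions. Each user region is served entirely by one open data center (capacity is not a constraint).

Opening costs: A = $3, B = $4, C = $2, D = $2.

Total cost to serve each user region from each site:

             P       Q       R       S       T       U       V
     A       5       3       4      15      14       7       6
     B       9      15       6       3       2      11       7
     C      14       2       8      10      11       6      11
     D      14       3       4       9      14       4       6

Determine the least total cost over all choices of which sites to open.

Minimum total cost: 36

For any fixed open set, each user region goes to its cheapest open site; total = fixed + service.
{A, B, D}: P→A 5, Q→A 3, R→A 4, S→B 3, T→B 2, U→D 4, V→A 6. Service 27; fixed 9; total 36.
{A, B}: service 30 + fixed 7 = 37
{A, B, C}: service 28 + fixed 9 = 37
{A, B, C, D}: P→A 5, Q→C 2, R→A 4, S→B 3, T→B 2, U→D 4, V→A 6. Service 26; fixed 11; total 37.
No other subset beats 36.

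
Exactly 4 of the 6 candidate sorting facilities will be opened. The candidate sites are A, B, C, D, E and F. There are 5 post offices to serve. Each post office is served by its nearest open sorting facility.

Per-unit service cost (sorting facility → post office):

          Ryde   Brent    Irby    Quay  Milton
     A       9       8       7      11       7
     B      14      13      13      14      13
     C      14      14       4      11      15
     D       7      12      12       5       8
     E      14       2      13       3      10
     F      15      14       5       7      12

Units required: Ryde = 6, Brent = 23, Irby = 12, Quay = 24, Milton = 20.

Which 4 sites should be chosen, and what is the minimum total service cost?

With exactly 4 open, each post office uses its cheapest among the chosen.
{A, C, D, E}: Ryde→D 7·6=42, Brent→E 2·23=46, Irby→C 4·12=48, Quay→E 3·24=72, Milton→A 7·20=140. Service cost 348.
{A, B, C, E}: service cost 360
{A, C, E, F}: service cost 360
Among all 15 size-4 choices, {A, C, D, E} is lowest.

Choose A, C, D and E; total service cost 348.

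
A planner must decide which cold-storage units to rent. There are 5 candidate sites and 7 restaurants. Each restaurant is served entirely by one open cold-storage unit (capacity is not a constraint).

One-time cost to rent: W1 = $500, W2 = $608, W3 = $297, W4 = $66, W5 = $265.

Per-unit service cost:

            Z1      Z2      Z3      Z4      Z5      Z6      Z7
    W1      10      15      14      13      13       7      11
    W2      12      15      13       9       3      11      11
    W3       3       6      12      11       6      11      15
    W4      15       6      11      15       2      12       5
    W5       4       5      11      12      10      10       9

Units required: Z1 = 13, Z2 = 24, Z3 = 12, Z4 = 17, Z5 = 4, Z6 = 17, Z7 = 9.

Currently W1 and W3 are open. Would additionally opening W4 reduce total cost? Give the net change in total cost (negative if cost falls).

Yes — net change −16 (cost falls by 16).

Current service cost with {W1, W3}: 756.
Adding W4: each restaurant re-picks its cheapest; new service cost 674, saving 82.
Extra fixed cost: 66. Net change = 66 − 82 = -16.
(Totals: 1553 → 1537.)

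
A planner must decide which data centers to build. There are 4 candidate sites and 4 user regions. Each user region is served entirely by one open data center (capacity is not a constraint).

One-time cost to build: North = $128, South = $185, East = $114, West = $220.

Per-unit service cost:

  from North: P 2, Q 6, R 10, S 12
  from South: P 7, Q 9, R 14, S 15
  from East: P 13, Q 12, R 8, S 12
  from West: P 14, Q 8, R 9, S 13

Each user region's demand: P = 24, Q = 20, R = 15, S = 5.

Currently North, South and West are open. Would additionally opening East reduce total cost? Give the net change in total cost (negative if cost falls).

Current service cost with {North, South, West}: 363.
Adding East: each user region re-picks its cheapest; new service cost 348, saving 15.
Extra fixed cost: 114. Net change = 114 − 15 = 99.
(Totals: 896 → 995.)

No — net change +99 (cost rises by 99).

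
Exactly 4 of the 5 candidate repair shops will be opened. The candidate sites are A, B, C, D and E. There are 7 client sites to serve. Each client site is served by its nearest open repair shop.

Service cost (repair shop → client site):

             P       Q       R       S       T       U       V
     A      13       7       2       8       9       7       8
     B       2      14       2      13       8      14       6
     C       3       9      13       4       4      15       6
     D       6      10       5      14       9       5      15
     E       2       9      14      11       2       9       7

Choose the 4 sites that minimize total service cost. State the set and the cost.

With exactly 4 open, each client site uses its cheapest among the chosen.
{A, C, D, E}: P→E 2, Q→A 7, R→A 2, S→C 4, T→E 2, U→D 5, V→C 6. Service cost 28.
{A, B, C, D}: service cost 30
{A, B, C, E}: service cost 30
Among all 5 size-4 choices, {A, C, D, E} is lowest.

Choose A, C, D and E; total service cost 28.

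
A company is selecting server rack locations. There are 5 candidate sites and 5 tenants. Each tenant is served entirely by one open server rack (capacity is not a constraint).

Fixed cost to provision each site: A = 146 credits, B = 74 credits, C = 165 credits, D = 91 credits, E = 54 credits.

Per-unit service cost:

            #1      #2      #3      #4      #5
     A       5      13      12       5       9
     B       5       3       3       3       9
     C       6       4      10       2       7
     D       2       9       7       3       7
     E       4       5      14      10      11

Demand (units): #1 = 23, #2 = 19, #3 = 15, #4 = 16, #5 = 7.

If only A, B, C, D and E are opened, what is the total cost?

Each tenant is assigned to its cheapest site among the open ones.
{A, B, C, D, E}: #1→D 2·23=46, #2→B 3·19=57, #3→B 3·15=45, #4→C 2·16=32, #5→C 7·7=49. Service 229; fixed 530; total 759.

Total cost: 759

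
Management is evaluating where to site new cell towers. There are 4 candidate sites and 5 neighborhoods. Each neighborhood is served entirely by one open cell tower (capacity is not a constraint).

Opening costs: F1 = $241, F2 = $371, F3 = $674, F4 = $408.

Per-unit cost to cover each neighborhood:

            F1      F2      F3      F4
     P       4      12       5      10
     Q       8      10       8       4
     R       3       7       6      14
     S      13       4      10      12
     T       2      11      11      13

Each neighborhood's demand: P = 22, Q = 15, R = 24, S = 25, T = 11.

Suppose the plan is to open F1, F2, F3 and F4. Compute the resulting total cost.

Total cost: 2036

Each neighborhood is assigned to its cheapest site among the open ones.
{F1, F2, F3, F4}: P→F1 4·22=88, Q→F4 4·15=60, R→F1 3·24=72, S→F2 4·25=100, T→F1 2·11=22. Service 342; fixed 1694; total 2036.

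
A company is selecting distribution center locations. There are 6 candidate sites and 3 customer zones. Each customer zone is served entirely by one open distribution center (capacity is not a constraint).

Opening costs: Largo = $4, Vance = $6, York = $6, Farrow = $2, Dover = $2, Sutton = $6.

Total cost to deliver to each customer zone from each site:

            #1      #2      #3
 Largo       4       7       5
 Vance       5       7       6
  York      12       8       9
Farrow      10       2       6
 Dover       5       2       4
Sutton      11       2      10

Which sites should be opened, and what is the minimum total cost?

For any fixed open set, each customer zone goes to its cheapest open site; total = fixed + service.
{Dover}: #1→Dover 5, #2→Dover 2, #3→Dover 4. Service 11; fixed 2; total 13.
{Farrow, Dover}: #1→Dover 5, #2→Farrow 2, #3→Dover 4. Service 11; fixed 4; total 15.
{Largo, Dover}: #1→Largo 4, #2→Dover 2, #3→Dover 4. Service 10; fixed 6; total 16.
{Largo, Vance, York, Farrow, Dover, Sutton}: service 10 + fixed 26 = 36
No other subset beats 13.

Open Dover only; minimum total cost 13.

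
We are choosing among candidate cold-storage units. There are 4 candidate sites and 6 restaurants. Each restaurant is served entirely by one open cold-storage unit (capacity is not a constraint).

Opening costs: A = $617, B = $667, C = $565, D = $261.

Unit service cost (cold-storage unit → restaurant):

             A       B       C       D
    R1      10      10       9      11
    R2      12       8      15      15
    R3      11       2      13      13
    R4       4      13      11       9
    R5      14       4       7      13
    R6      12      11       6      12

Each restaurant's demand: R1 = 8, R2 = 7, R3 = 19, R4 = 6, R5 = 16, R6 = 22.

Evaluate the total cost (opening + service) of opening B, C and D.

Total cost: 1909

Each restaurant is assigned to its cheapest site among the open ones.
{B, C, D}: R1→C 9·8=72, R2→B 8·7=56, R3→B 2·19=38, R4→D 9·6=54, R5→B 4·16=64, R6→C 6·22=132. Service 416; fixed 1493; total 1909.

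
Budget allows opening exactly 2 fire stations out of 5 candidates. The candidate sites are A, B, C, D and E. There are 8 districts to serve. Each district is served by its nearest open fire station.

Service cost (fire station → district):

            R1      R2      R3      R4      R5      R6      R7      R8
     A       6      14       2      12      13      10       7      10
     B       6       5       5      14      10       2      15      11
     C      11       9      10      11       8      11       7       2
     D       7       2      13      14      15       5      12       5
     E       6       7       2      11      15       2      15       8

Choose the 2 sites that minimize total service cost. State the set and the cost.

With exactly 2 open, each district uses its cheapest among the chosen.
{C, E}: R1→E 6, R2→E 7, R3→E 2, R4→C 11, R5→C 8, R6→E 2, R7→C 7, R8→C 2. Service cost 45.
{B, C}: service cost 46
{A, D}: service cost 52
Among all 10 size-2 choices, {C, E} is lowest.

Choose C and E; total service cost 45.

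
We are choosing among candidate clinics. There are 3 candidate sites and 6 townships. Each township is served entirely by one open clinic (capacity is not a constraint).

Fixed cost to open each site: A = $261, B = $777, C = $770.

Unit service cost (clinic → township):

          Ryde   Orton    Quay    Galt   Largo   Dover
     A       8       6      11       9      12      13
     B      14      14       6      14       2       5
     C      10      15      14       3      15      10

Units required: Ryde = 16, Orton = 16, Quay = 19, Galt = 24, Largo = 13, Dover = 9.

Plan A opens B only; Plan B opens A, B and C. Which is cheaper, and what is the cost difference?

Plan A: {B}: Ryde→B 14·16=224, Orton→B 14·16=224, Quay→B 6·19=114, Galt→B 14·24=336, Largo→B 2·13=26, Dover→B 5·9=45. Service 969; fixed 777; total 1746.
Plan B: {A, B, C}: Ryde→A 8·16=128, Orton→A 6·16=96, Quay→B 6·19=114, Galt→C 3·24=72, Largo→B 2·13=26, Dover→B 5·9=45. Service 481; fixed 1808; total 2289.
Difference: |1746 − 2289| = 543.

Plan A is cheaper by 543.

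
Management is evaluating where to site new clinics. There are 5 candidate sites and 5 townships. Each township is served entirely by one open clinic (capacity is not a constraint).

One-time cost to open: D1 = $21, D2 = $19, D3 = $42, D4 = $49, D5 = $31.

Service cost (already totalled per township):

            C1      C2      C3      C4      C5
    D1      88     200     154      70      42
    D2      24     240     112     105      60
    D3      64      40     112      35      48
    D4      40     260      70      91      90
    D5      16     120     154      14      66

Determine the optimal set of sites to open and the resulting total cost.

Open D3 and D5; minimum total cost 303.

For any fixed open set, each township goes to its cheapest open site; total = fixed + service.
{D3, D5}: C1→D5 16, C2→D3 40, C3→D3 112, C4→D5 14, C5→D3 48. Service 230; fixed 73; total 303.
{D3, D4, D5}: C1→D5 16, C2→D3 40, C3→D4 70, C4→D5 14, C5→D3 48. Service 188; fixed 122; total 310.
{D1, D3, D5}: C1→D5 16, C2→D3 40, C3→D3 112, C4→D5 14, C5→D1 42. Service 224; fixed 94; total 318.
{D1, D2, D3, D4, D5}: C1→D5 16, C2→D3 40, C3→D4 70, C4→D5 14, C5→D1 42. Service 182; fixed 162; total 344.
No other subset beats 303.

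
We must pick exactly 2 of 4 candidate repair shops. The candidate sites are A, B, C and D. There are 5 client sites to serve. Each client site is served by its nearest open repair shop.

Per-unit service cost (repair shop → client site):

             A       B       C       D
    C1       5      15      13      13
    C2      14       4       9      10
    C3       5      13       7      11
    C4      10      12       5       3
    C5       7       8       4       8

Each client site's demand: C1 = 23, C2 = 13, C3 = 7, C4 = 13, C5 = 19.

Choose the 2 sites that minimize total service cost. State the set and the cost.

Choose A and C; total service cost 408.

With exactly 2 open, each client site uses its cheapest among the chosen.
{A, C}: C1→A 5·23=115, C2→C 9·13=117, C3→A 5·7=35, C4→C 5·13=65, C5→C 4·19=76. Service cost 408.
{A, D}: service cost 452
{A, B}: service cost 465
Among all 6 size-2 choices, {A, C} is lowest.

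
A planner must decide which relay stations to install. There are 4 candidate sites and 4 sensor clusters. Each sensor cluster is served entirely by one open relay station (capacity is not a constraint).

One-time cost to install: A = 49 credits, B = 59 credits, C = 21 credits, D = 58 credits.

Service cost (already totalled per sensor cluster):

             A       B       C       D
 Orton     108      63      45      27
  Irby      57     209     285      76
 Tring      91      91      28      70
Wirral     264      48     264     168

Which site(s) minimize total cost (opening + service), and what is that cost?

For any fixed open set, each sensor cluster goes to its cheapest open site; total = fixed + service.
{A, B, C}: Orton→C 45, Irby→A 57, Tring→C 28, Wirral→B 48. Service 178; fixed 129; total 307.
{B, C, D}: Orton→D 27, Irby→D 76, Tring→C 28, Wirral→B 48. Service 179; fixed 138; total 317.
{B, D}: service 221 + fixed 117 = 338
{A, B, C, D}: service 160 + fixed 187 = 347
No other subset beats 307.

Open A, B and C; minimum total cost 307.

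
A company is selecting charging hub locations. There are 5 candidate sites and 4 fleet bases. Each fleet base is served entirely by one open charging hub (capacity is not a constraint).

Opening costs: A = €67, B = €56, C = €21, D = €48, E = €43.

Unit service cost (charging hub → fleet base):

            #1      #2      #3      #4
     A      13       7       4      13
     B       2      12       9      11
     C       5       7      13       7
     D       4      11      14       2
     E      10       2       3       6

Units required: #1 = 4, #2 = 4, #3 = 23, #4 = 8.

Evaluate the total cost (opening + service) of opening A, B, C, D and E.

Each fleet base is assigned to its cheapest site among the open ones.
{A, B, C, D, E}: #1→B 2·4=8, #2→E 2·4=8, #3→E 3·23=69, #4→D 2·8=16. Service 101; fixed 235; total 336.

Total cost: 336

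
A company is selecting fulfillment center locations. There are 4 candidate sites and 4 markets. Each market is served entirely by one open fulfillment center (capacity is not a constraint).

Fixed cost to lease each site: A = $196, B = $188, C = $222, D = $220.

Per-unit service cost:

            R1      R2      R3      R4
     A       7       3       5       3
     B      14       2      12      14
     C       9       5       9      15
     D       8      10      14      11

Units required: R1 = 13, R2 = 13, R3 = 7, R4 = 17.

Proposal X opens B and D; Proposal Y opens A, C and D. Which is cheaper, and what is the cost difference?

Proposal X is cheaper by 45.

Proposal X: {B, D}: R1→D 8·13=104, R2→B 2·13=26, R3→B 12·7=84, R4→D 11·17=187. Service 401; fixed 408; total 809.
Proposal Y: {A, C, D}: R1→A 7·13=91, R2→A 3·13=39, R3→A 5·7=35, R4→A 3·17=51. Service 216; fixed 638; total 854.
Difference: |809 − 854| = 45.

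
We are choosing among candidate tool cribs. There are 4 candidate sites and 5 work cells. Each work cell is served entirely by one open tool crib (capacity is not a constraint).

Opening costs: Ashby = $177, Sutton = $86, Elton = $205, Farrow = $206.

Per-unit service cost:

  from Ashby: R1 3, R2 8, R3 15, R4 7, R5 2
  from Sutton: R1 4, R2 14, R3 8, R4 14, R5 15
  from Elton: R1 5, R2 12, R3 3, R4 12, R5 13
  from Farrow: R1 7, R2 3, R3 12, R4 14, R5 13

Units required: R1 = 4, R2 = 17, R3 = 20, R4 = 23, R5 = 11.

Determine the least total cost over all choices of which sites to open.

For any fixed open set, each work cell goes to its cheapest open site; total = fixed + service.
{Ashby, Sutton}: R1→Ashby 3·4=12, R2→Ashby 8·17=136, R3→Sutton 8·20=160, R4→Ashby 7·23=161, R5→Ashby 2·11=22. Service 491; fixed 263; total 754.
{Ashby, Elton}: R1→Ashby 3·4=12, R2→Ashby 8·17=136, R3→Elton 3·20=60, R4→Ashby 7·23=161, R5→Ashby 2·11=22. Service 391; fixed 382; total 773.
{Ashby}: service 631 + fixed 177 = 808
{Ashby, Sutton, Elton, Farrow}: R1→Ashby 3·4=12, R2→Farrow 3·17=51, R3→Elton 3·20=60, R4→Ashby 7·23=161, R5→Ashby 2·11=22. Service 306; fixed 674; total 980.
(All 15 nonempty subsets were checked; Ashby and Sutton is lowest.)

Minimum total cost: 754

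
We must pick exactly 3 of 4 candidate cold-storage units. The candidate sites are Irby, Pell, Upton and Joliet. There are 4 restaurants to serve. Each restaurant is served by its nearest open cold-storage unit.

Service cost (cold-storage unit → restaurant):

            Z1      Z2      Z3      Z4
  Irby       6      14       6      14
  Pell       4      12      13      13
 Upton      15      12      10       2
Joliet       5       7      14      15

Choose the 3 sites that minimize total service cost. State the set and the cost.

With exactly 3 open, each restaurant uses its cheapest among the chosen.
{Irby, Upton, Joliet}: Z1→Joliet 5, Z2→Joliet 7, Z3→Irby 6, Z4→Upton 2. Service cost 20.
{Pell, Upton, Joliet}: service cost 23
{Irby, Pell, Upton}: service cost 24
Among all 4 size-3 choices, {Irby, Upton, Joliet} is lowest.

Choose Irby, Upton and Joliet; total service cost 20.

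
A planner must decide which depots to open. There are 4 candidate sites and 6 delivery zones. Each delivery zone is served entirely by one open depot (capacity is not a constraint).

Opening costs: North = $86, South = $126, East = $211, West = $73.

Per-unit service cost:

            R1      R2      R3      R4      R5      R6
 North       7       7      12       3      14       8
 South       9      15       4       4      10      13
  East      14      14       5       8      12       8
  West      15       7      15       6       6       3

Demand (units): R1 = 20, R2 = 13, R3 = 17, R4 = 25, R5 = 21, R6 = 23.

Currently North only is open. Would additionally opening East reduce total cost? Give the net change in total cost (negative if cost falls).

Current service cost with {North}: 988.
Adding East: each delivery zone re-picks its cheapest; new service cost 827, saving 161.
Extra fixed cost: 211. Net change = 211 − 161 = 50.
(Totals: 1074 → 1124.)

No — net change +50 (cost rises by 50).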